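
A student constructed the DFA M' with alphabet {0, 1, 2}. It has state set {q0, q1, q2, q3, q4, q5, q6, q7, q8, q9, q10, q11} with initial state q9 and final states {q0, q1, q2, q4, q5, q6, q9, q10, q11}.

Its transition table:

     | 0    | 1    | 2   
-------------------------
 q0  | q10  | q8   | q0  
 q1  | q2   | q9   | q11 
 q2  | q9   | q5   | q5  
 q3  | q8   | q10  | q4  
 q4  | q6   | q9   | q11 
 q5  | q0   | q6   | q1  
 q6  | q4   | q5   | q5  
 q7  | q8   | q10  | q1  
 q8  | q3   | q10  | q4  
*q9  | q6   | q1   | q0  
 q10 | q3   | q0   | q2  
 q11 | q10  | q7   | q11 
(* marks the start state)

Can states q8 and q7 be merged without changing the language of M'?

Yes

Initial partition by acceptance: {q0,q1,q2,q4,q5,q6,q9,q10,q11} | {q3,q7,q8}.
On input 0, block {q0,q1,q2,q4,q5,q6,q9,q10,q11} splits into {q0,q1,q2,q4,q5,q6,q9,q11} and {q10}.
On input 0, block {q0,q1,q2,q4,q5,q6,q9,q11} splits into {q1,q2,q4,q5,q6,q9} and {q0,q11}.
Refine {q1,q2,q4,q5,q6,q9} on symbol 0: members go to different blocks, giving {q1,q2,q4,q6,q9} and {q5}.
Refine {q1,q2,q4,q6,q9} on symbol 1: members go to different blocks, giving {q1,q4,q9} and {q2,q6}.
The partition is now stable with 6 blocks: {q1,q4,q9} | {q3,q7,q8} | {q10} | {q0,q11} | {q5} | {q2,q6}.
q8 and q7 lie in the same block of the stable partition, so they are equivalent — no string distinguishes them.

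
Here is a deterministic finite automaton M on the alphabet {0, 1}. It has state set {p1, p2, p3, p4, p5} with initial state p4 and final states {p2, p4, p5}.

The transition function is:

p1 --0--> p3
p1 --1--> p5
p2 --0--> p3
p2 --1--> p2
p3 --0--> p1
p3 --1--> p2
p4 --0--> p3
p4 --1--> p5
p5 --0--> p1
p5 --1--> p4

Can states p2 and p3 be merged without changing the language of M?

No

Every state is reachable, so we keep all 5.
Initial partition by acceptance: {p2,p4,p5} | {p1,p3}.
Stable partition: {p2,p4,p5} | {p1,p3} — 2 equivalence classes.
p2 and p3 end up in different blocks, so they are distinguishable. For instance, the string 'ε' is accepted from only p2.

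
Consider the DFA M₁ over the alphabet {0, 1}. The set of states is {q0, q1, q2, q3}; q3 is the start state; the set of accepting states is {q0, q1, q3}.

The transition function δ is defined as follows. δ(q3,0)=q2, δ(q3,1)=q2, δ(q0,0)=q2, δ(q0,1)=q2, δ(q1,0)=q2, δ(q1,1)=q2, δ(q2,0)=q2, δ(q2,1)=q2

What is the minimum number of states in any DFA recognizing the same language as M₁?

2

Reachable states from the start: {q2,q3}. Unreachable: {q0,q1} — drop them.
Start with accepting vs non-accepting: {q3} | {q2}.
The partition is now stable with 2 blocks: {q3} | {q2}.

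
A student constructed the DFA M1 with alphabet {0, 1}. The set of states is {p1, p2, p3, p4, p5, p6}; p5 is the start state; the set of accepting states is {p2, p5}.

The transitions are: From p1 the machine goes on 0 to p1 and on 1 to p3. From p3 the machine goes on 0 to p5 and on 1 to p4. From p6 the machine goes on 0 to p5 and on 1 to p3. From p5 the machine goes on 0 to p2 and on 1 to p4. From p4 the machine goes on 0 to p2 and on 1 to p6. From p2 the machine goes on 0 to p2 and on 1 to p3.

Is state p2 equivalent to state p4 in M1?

No

Reachable states from the start: {p2,p3,p4,p5,p6}. Unreachable: {p1} — drop them.
P0 = {p2,p5} | {p3,p4,p6}.
Stable partition: {p2,p5} | {p3,p4,p6} — 2 equivalence classes.
p2 and p4 end up in different blocks, so they are distinguishable. For instance, the string 'ε' is accepted from only p2.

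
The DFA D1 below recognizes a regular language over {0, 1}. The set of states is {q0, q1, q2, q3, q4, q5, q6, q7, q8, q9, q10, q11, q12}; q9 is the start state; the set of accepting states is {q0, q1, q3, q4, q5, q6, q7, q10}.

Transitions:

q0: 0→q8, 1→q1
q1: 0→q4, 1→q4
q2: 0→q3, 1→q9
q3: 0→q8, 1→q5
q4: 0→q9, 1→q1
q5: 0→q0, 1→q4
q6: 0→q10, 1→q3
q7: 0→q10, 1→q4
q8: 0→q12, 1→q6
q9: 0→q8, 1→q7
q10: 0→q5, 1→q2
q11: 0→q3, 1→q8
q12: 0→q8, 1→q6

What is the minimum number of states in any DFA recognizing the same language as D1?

States {q11} cannot be reached from the start state, so discard them.
Start with accepting vs non-accepting: {q0,q1,q3,q4,q5,q6,q7,q10} | {q2,q8,q9,q12}.
Refine {q0,q1,q3,q4,q5,q6,q7,q10} on symbol 0: members go to different blocks, giving {q1,q5,q6,q7,q10} and {q0,q3,q4}.
Refine {q1,q5,q6,q7,q10} on symbol 0: members go to different blocks, giving {q6,q7,q10} and {q1,q5}.
On input 0, block {q6,q7,q10} splits into {q6,q7} and {q10}.
On input 0, block {q2,q8,q9,q12} splits into {q8,q9,q12} and {q2}.
Stable partition: {q6,q7} | {q8,q9,q12} | {q0,q3,q4} | {q1,q5} | {q10} | {q2} — 6 equivalence classes.

6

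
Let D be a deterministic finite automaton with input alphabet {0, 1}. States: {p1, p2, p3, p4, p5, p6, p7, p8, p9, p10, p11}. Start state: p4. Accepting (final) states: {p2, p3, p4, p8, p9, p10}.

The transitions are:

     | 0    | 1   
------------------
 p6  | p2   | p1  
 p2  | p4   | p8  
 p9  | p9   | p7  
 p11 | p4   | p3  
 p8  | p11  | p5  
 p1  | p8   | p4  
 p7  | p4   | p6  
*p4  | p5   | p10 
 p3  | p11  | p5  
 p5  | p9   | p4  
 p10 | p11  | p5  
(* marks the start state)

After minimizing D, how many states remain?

Start with accepting vs non-accepting: {p2,p3,p4,p8,p9,p10} | {p1,p5,p6,p7,p11}.
Refine {p2,p3,p4,p8,p9,p10} on symbol 0: members go to different blocks, giving {p3,p4,p8,p10} and {p2,p9}.
Refine {p3,p4,p8,p10} on symbol 1: members go to different blocks, giving {p3,p8,p10} and {p4}.
Refine {p1,p5,p6,p7,p11} on symbol 0: members go to different blocks, giving {p5,p6} and {p7,p11} and {p1}.
Split {p5,p6} by δ(·,1) → {p5} and {p6}.
Refine {p2,p9} on symbol 0: members go to different blocks, giving {p2} and {p9}.
Split {p7,p11} by δ(·,1) → {p7} and {p11}.
The partition is now stable with 9 blocks: {p3,p8,p10} | {p5} | {p2} | {p4} | {p7} | {p1} | {p6} | {p9} | {p11}.

9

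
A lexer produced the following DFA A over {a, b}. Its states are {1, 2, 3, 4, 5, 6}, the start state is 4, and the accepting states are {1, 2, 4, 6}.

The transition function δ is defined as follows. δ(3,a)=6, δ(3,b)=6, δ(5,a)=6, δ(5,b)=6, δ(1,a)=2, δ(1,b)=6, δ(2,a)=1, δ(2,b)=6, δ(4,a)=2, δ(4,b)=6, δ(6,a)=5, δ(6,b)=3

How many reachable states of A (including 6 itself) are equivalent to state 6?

1

Start with accepting vs non-accepting: {1,2,4,6} | {3,5}.
On input a, block {1,2,4,6} splits into {1,2,4} and {6}.
The partition is now stable with 3 blocks: {1,2,4} | {3,5} | {6}.
State 6 belongs to the block {6}, which has 1 states.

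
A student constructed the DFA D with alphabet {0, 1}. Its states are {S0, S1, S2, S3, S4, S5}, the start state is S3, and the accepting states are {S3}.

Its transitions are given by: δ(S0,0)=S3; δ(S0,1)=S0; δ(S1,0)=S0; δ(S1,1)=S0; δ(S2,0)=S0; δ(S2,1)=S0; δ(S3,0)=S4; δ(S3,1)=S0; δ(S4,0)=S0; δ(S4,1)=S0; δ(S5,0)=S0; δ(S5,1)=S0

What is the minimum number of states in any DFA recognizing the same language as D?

States {S1,S2,S5} cannot be reached from the start state, so discard them.
Initial partition by acceptance: {S3} | {S0,S4}.
Split {S0,S4} by δ(·,0) → {S0} and {S4}.
The partition is now stable with 3 blocks: {S3} | {S0} | {S4}.

3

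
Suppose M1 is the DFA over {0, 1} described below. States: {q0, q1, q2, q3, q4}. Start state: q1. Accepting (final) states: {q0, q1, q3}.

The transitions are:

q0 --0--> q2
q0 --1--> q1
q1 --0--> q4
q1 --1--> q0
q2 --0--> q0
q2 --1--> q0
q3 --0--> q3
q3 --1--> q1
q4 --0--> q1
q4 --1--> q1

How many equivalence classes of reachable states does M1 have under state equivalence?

2

First remove the unreachable states {q3}; 4 states remain.
Start with accepting vs non-accepting: {q0,q1} | {q2,q4}.
Stable partition: {q0,q1} | {q2,q4} — 2 equivalence classes.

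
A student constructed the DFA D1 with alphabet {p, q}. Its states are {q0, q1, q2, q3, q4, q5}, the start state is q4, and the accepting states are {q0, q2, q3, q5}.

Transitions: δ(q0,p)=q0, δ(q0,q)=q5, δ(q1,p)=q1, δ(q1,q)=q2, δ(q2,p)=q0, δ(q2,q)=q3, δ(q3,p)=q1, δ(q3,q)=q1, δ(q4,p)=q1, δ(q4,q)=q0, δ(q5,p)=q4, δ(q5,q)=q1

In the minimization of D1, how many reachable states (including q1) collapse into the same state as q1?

2

Every state is reachable, so we keep all 6.
P0 = {q0,q2,q3,q5} | {q1,q4}.
On input p, block {q0,q2,q3,q5} splits into {q0,q2} and {q3,q5}.
The partition is now stable with 3 blocks: {q0,q2} | {q1,q4} | {q3,q5}.
State q1 belongs to the block {q1,q4}, which has 2 states.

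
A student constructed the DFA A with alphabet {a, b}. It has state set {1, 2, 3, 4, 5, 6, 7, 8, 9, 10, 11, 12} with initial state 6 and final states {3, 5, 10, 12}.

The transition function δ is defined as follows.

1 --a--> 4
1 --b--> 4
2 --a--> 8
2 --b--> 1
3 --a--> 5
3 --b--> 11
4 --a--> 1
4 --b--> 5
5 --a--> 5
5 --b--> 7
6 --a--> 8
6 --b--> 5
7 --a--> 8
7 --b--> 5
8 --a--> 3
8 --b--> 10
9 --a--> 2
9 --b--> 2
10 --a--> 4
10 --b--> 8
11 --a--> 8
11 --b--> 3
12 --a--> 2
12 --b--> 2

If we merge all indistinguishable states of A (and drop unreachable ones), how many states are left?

6

States {2,9,12} cannot be reached from the start state, so discard them.
P0 = {3,5,10} | {1,4,6,7,8,11}.
Split {3,5,10} by δ(·,a) → {3,5} and {10}.
Refine {1,4,6,7,8,11} on symbol a: members go to different blocks, giving {1,4,6,7,11} and {8}.
Refine {1,4,6,7,11} on symbol a: members go to different blocks, giving {6,7,11} and {1,4}.
Split {1,4} by δ(·,b) → {1} and {4}.
The partition is now stable with 6 blocks: {3,5} | {6,7,11} | {10} | {8} | {1} | {4}.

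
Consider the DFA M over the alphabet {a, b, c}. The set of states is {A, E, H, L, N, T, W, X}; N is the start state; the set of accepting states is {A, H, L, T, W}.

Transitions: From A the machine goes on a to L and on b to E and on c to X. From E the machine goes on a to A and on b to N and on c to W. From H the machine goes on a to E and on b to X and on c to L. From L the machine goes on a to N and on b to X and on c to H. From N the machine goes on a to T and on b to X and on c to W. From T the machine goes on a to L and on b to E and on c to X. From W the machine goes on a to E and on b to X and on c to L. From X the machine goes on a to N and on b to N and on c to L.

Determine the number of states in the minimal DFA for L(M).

All states are reachable from the start state.
Start with accepting vs non-accepting: {A,H,L,T,W} | {E,N,X}.
On input a, block {A,H,L,T,W} splits into {H,L,W} and {A,T}.
Split {E,N,X} by δ(·,a) → {E,N} and {X}.
Refine {E,N} on symbol b: members go to different blocks, giving {N} and {E}.
Refine {H,L,W} on symbol a: members go to different blocks, giving {H,W} and {L}.
No further refinement is possible. Final partition (6 blocks): {H,W} | {N} | {A,T} | {X} | {E} | {L}.

6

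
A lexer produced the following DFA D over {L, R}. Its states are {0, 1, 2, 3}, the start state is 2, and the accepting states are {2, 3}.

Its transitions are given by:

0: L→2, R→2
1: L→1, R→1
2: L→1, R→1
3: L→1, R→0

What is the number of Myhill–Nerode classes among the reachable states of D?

2

Reachable states from the start: {1,2}. Unreachable: {0,3} — drop them.
Initial partition by acceptance: {2} | {1}.
Stable partition: {2} | {1} — 2 equivalence classes.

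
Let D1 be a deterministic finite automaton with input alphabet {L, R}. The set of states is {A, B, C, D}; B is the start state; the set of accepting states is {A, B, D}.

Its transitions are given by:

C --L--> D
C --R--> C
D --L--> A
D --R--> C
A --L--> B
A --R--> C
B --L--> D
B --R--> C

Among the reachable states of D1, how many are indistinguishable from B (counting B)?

3

Every state is reachable, so we keep all 4.
Initial partition by acceptance: {A,B,D} | {C}.
Stable partition: {A,B,D} | {C} — 2 equivalence classes.
State B belongs to the block {A,B,D}, which has 3 states.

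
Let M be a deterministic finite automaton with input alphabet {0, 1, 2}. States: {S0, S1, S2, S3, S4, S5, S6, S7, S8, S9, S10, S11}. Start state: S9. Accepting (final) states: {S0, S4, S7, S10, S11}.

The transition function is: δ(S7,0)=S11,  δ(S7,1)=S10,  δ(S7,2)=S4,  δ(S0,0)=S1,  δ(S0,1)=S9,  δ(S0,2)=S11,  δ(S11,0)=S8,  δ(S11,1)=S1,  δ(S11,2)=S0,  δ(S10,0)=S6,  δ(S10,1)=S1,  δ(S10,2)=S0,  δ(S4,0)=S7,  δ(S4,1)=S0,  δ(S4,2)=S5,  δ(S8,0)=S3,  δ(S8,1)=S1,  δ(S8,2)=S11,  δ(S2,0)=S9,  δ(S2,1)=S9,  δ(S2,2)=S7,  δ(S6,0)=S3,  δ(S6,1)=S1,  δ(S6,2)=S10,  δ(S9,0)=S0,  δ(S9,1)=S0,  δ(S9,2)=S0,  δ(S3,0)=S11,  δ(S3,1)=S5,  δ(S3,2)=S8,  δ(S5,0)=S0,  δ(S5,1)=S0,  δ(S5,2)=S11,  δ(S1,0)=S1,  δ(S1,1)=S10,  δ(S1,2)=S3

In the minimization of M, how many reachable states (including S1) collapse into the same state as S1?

First remove the unreachable states {S2,S4,S7}; 9 states remain.
P0 = {S0,S10,S11} | {S1,S3,S5,S6,S8,S9}.
On input 0, block {S1,S3,S5,S6,S8,S9} splits into {S1,S6,S8} and {S3,S5,S9}.
Split {S0,S10,S11} by δ(·,1) → {S10,S11} and {S0}.
On input 0, block {S1,S6,S8} splits into {S6,S8} and {S1}.
Refine {S3,S5,S9} on symbol 0: members go to different blocks, giving {S5,S9} and {S3}.
On input 2, block {S5,S9} splits into {S5} and {S9}.
No further refinement is possible. Final partition (7 blocks): {S10,S11} | {S6,S8} | {S5} | {S0} | {S1} | {S3} | {S9}.
State S1 belongs to the block {S1}, which has 1 states.

1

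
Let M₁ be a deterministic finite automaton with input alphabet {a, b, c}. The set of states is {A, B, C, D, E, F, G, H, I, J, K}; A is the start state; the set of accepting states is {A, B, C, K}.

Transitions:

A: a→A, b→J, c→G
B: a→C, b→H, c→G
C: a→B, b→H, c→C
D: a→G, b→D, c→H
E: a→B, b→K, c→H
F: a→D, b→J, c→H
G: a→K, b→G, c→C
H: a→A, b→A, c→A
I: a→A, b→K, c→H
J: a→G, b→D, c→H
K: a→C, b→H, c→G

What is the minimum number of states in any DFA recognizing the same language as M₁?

Reachable states from the start: {A,B,C,D,G,H,J,K}. Unreachable: {E,F,I} — drop them.
P0 = {A,B,C,K} | {D,G,H,J}.
Split {A,B,C,K} by δ(·,c) → {A,B,K} and {C}.
On input a, block {A,B,K} splits into {B,K} and {A}.
Refine {D,G,H,J} on symbol a: members go to different blocks, giving {D,J} and {G} and {H}.
The partition is now stable with 6 blocks: {B,K} | {D,J} | {C} | {A} | {G} | {H}.

6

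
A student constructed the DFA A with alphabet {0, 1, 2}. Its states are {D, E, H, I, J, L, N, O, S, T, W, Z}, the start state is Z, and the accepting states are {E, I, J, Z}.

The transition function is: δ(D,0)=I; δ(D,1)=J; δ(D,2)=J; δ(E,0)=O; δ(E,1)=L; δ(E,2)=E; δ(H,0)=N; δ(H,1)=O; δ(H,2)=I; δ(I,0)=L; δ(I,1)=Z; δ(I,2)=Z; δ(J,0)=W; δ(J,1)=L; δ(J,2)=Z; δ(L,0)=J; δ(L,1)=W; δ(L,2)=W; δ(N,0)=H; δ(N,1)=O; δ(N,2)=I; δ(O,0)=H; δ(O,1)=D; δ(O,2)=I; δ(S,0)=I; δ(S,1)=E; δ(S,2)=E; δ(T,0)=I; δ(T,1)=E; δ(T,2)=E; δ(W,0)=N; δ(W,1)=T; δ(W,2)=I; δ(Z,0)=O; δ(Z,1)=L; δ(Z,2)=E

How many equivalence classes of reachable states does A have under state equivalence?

6

First remove the unreachable states {S}; 11 states remain.
P0 = {E,I,J,Z} | {D,H,L,N,O,T,W}.
Split {E,I,J,Z} by δ(·,1) → {E,J,Z} and {I}.
Refine {D,H,L,N,O,T,W} on symbol 0: members go to different blocks, giving {H,N,O,W} and {D,T} and {L}.
On input 1, block {H,N,O,W} splits into {O,W} and {H,N}.
Stable partition: {E,J,Z} | {O,W} | {I} | {D,T} | {L} | {H,N} — 6 equivalence classes.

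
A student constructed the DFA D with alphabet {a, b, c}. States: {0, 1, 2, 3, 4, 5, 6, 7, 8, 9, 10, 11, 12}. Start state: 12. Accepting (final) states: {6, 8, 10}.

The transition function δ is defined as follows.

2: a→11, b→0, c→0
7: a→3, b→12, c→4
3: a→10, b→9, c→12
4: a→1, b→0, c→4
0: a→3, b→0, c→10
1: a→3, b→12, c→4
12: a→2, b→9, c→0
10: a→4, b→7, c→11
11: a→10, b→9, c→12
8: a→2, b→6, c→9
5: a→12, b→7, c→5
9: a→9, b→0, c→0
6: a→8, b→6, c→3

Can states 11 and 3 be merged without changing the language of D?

Yes

Reachable states from the start: {0,1,2,3,4,7,9,10,11,12}. Unreachable: {5,6,8} — drop them.
Start with accepting vs non-accepting: {10} | {0,1,2,3,4,7,9,11,12}.
On input a, block {0,1,2,3,4,7,9,11,12} splits into {0,1,2,4,7,9,12} and {3,11}.
Split {0,1,2,4,7,9,12} by δ(·,a) → {0,1,2,7} and {4,9,12}.
On input b, block {0,1,2,7} splits into {0,2} and {1,7}.
Split {0,2} by δ(·,c) → {0} and {2}.
Split {4,9,12} by δ(·,a) → {4} and {9} and {12}.
No further refinement is possible. Final partition (8 blocks): {10} | {0} | {3,11} | {4} | {1,7} | {2} | {9} | {12}.
11 and 3 lie in the same block of the stable partition, so they are equivalent — no string distinguishes them.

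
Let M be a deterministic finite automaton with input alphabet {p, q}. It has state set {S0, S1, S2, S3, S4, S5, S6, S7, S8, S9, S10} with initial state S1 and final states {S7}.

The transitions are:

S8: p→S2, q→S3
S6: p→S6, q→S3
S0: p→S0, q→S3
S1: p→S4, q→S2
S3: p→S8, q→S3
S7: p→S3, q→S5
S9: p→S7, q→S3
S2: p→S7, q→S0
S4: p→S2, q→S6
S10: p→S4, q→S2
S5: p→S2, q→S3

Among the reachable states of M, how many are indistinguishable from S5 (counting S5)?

2

States {S9,S10} cannot be reached from the start state, so discard them.
P0 = {S7} | {S0,S1,S2,S3,S4,S5,S6,S8}.
Refine {S0,S1,S2,S3,S4,S5,S6,S8} on symbol p: members go to different blocks, giving {S0,S1,S3,S4,S5,S6,S8} and {S2}.
Refine {S0,S1,S3,S4,S5,S6,S8} on symbol p: members go to different blocks, giving {S0,S1,S3,S6} and {S4,S5,S8}.
Split {S0,S1,S3,S6} by δ(·,p) → {S0,S6} and {S1,S3}.
On input q, block {S4,S5,S8} splits into {S5,S8} and {S4}.
On input p, block {S1,S3} splits into {S1} and {S3}.
No further refinement is possible. Final partition (7 blocks): {S7} | {S0,S6} | {S2} | {S5,S8} | {S1} | {S4} | {S3}.
The equivalence class containing S5 is {S5,S8}, of size 2.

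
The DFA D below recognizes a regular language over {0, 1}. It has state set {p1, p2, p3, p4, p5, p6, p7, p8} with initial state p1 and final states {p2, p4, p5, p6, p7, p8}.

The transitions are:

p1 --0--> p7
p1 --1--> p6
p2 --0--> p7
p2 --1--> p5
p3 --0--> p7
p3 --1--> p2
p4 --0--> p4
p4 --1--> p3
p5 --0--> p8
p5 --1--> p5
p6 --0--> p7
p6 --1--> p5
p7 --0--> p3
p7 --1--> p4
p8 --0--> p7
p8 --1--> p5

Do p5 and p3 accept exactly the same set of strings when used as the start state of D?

No

Start with accepting vs non-accepting: {p2,p4,p5,p6,p7,p8} | {p1,p3}.
Refine {p2,p4,p5,p6,p7,p8} on symbol 0: members go to different blocks, giving {p2,p4,p5,p6,p8} and {p7}.
On input 0, block {p2,p4,p5,p6,p8} splits into {p2,p6,p8} and {p4,p5}.
Refine {p4,p5} on symbol 0: members go to different blocks, giving {p4} and {p5}.
The partition is now stable with 5 blocks: {p2,p6,p8} | {p1,p3} | {p7} | {p4} | {p5}.
p5 and p3 end up in different blocks, so they are distinguishable. For instance, the string 'ε' is accepted from only p5.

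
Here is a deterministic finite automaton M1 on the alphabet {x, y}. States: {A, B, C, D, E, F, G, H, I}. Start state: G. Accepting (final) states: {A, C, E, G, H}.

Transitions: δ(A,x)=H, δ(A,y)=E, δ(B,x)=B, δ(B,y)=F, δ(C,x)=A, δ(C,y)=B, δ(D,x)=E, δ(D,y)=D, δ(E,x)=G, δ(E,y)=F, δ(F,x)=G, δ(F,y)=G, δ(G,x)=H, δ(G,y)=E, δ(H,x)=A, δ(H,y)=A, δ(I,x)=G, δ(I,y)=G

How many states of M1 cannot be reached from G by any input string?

4

No path from G leads to B, C, D, I; the other 5 states are all reachable.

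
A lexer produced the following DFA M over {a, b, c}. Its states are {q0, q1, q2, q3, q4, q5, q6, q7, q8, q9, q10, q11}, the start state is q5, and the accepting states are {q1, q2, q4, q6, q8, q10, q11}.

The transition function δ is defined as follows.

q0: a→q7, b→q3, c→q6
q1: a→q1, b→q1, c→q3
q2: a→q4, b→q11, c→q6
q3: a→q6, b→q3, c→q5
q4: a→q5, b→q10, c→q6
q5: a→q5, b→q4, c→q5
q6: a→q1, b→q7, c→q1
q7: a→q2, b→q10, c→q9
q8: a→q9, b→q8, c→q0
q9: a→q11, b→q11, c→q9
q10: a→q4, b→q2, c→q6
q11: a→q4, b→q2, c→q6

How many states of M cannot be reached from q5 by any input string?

2

BFS from q5 reaches {q1, q2, q3, q4, q5, q6, q7, q9, q10, q11}; the 2 state(s) q0, q8 are never visited.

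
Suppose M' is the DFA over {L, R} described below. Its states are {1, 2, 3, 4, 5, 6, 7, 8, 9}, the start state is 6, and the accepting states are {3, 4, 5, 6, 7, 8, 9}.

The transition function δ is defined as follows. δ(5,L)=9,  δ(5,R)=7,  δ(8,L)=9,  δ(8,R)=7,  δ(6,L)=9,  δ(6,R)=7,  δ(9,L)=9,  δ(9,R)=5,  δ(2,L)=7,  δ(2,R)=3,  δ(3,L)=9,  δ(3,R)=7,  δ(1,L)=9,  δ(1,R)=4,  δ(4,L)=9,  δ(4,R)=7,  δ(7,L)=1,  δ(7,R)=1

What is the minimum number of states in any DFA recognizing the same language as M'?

First remove the unreachable states {2,3,8}; 6 states remain.
Start with accepting vs non-accepting: {4,5,6,7,9} | {1}.
Split {4,5,6,7,9} by δ(·,L) → {4,5,6,9} and {7}.
On input R, block {4,5,6,9} splits into {4,5,6} and {9}.
Stable partition: {4,5,6} | {1} | {7} | {9} — 4 equivalence classes.

4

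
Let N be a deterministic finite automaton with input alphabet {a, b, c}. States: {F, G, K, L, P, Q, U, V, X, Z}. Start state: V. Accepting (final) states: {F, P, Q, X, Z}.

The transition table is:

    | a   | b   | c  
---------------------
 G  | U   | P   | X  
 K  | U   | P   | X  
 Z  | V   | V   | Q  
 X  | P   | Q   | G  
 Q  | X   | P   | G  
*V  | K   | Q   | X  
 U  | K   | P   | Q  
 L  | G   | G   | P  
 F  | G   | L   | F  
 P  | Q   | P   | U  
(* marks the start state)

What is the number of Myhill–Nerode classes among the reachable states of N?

2

First remove the unreachable states {F,L,Z}; 7 states remain.
Start with accepting vs non-accepting: {P,Q,X} | {G,K,U,V}.
Stable partition: {P,Q,X} | {G,K,U,V} — 2 equivalence classes.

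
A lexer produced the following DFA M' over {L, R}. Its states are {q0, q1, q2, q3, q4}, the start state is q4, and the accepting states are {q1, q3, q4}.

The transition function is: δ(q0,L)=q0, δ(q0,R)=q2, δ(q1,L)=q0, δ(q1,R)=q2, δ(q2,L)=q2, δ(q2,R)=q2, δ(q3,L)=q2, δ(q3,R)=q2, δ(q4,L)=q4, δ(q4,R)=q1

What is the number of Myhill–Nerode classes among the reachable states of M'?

First remove the unreachable states {q3}; 4 states remain.
Start with accepting vs non-accepting: {q1,q4} | {q0,q2}.
On input L, block {q1,q4} splits into {q1} and {q4}.
Stable partition: {q1} | {q0,q2} | {q4} — 3 equivalence classes.

3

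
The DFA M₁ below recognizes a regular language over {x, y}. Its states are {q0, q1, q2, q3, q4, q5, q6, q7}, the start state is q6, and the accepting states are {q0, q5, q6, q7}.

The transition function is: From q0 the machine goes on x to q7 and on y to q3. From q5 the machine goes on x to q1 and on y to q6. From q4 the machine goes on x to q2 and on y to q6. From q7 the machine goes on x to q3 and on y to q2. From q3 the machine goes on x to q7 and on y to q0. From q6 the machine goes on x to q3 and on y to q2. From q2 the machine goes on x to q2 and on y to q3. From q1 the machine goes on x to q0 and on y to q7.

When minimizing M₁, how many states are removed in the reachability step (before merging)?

3

No path from q6 leads to q1, q4, q5; the other 5 states are all reachable.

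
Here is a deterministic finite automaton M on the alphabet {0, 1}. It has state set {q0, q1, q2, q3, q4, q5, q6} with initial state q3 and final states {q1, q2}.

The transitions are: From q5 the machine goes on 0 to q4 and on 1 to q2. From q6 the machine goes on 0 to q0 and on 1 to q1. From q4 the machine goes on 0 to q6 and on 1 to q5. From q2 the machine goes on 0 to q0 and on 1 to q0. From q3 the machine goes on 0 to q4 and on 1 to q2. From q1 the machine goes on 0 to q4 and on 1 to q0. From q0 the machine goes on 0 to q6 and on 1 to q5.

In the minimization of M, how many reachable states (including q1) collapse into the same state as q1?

2

P0 = {q1,q2} | {q0,q3,q4,q5,q6}.
On input 1, block {q0,q3,q4,q5,q6} splits into {q3,q5,q6} and {q0,q4}.
Stable partition: {q1,q2} | {q3,q5,q6} | {q0,q4} — 3 equivalence classes.
The equivalence class containing q1 is {q1,q2}, of size 2.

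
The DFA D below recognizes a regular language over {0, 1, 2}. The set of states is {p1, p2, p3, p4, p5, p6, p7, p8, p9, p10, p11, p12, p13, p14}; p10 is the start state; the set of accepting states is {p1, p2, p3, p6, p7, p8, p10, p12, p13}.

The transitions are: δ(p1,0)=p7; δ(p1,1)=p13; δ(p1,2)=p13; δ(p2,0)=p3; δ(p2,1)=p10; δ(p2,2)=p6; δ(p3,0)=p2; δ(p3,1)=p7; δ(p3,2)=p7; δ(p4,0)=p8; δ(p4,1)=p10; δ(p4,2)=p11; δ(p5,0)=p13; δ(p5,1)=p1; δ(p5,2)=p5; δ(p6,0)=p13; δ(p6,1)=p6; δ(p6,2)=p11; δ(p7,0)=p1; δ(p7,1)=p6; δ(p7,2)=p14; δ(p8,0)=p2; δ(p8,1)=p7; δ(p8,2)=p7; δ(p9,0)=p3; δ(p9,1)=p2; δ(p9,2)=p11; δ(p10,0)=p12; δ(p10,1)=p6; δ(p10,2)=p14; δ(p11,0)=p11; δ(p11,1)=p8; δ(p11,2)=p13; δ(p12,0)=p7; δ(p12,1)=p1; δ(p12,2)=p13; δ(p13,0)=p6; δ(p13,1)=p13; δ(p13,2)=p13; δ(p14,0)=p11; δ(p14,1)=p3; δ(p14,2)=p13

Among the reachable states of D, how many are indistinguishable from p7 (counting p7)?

States {p4,p5,p9} cannot be reached from the start state, so discard them.
Start with accepting vs non-accepting: {p1,p2,p3,p6,p7,p8,p10,p12,p13} | {p11,p14}.
Refine {p1,p2,p3,p6,p7,p8,p10,p12,p13} on symbol 2: members go to different blocks, giving {p1,p2,p3,p8,p12,p13} and {p6,p7,p10}.
On input 0, block {p1,p2,p3,p8,p12,p13} splits into {p1,p12,p13} and {p2,p3,p8}.
Stable partition: {p1,p12,p13} | {p11,p14} | {p6,p7,p10} | {p2,p3,p8} — 4 equivalence classes.
State p7 belongs to the block {p6,p7,p10}, which has 3 states.

3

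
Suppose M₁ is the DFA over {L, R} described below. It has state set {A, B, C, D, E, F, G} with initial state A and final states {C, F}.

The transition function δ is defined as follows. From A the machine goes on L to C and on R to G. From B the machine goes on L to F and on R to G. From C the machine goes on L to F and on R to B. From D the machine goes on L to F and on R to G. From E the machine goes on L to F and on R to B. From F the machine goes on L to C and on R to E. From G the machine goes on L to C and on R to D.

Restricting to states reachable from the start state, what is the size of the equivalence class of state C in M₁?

Every state is reachable, so we keep all 7.
Start with accepting vs non-accepting: {C,F} | {A,B,D,E,G}.
The partition is now stable with 2 blocks: {C,F} | {A,B,D,E,G}.
State C belongs to the block {C,F}, which has 2 states.

2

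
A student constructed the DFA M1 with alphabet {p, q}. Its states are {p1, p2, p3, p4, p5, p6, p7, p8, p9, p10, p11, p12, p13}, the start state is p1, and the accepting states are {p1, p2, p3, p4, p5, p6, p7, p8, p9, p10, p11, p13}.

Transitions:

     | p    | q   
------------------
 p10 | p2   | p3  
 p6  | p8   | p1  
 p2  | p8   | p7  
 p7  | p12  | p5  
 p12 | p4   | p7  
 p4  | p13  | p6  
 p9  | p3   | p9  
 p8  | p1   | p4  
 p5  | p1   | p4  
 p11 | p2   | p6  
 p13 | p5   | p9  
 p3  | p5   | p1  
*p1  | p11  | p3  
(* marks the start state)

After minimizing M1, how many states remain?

First remove the unreachable states {p10}; 12 states remain.
Start with accepting vs non-accepting: {p1,p2,p3,p4,p5,p6,p7,p8,p9,p11,p13} | {p12}.
Refine {p1,p2,p3,p4,p5,p6,p7,p8,p9,p11,p13} on symbol p: members go to different blocks, giving {p1,p2,p3,p4,p5,p6,p8,p9,p11,p13} and {p7}.
Split {p1,p2,p3,p4,p5,p6,p8,p9,p11,p13} by δ(·,q) → {p1,p3,p4,p5,p6,p8,p9,p11,p13} and {p2}.
Refine {p1,p3,p4,p5,p6,p8,p9,p11,p13} on symbol p: members go to different blocks, giving {p1,p3,p4,p5,p6,p8,p9,p13} and {p11}.
Refine {p1,p3,p4,p5,p6,p8,p9,p13} on symbol p: members go to different blocks, giving {p3,p4,p5,p6,p8,p9,p13} and {p1}.
Split {p3,p4,p5,p6,p8,p9,p13} by δ(·,p) → {p3,p4,p6,p9,p13} and {p5,p8}.
Refine {p3,p4,p6,p9,p13} on symbol p: members go to different blocks, giving {p3,p6,p13} and {p4,p9}.
Refine {p3,p6,p13} on symbol q: members go to different blocks, giving {p3,p6} and {p13}.
Split {p4,p9} by δ(·,p) → {p4} and {p9}.
The partition is now stable with 10 blocks: {p3,p6} | {p12} | {p7} | {p2} | {p11} | {p1} | {p5,p8} | {p4} | {p13} | {p9}.

10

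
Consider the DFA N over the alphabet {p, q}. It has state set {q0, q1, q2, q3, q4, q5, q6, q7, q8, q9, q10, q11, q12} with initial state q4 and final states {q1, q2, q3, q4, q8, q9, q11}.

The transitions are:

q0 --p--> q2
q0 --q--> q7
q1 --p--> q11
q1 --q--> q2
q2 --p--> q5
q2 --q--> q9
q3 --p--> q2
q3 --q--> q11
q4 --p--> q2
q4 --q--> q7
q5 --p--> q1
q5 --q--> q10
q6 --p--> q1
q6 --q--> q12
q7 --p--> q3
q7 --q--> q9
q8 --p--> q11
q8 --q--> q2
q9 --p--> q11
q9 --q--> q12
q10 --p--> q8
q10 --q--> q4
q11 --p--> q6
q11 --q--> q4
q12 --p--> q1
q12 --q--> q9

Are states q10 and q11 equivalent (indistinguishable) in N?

No

Reachable states from the start: {q1,q2,q3,q4,q5,q6,q7,q8,q9,q10,q11,q12}. Unreachable: {q0} — drop them.
Start with accepting vs non-accepting: {q1,q2,q3,q4,q8,q9,q11} | {q5,q6,q7,q10,q12}.
Refine {q1,q2,q3,q4,q8,q9,q11} on symbol p: members go to different blocks, giving {q1,q3,q4,q8,q9} and {q2,q11}.
Split {q1,q3,q4,q8,q9} by δ(·,q) → {q1,q3,q8} and {q4,q9}.
Refine {q5,q6,q7,q10,q12} on symbol q: members go to different blocks, giving {q7,q10,q12} and {q5,q6}.
No further refinement is possible. Final partition (5 blocks): {q1,q3,q8} | {q7,q10,q12} | {q2,q11} | {q4,q9} | {q5,q6}.
q10 and q11 end up in different blocks, so they are distinguishable. For instance, the string 'ε' is accepted from only q11.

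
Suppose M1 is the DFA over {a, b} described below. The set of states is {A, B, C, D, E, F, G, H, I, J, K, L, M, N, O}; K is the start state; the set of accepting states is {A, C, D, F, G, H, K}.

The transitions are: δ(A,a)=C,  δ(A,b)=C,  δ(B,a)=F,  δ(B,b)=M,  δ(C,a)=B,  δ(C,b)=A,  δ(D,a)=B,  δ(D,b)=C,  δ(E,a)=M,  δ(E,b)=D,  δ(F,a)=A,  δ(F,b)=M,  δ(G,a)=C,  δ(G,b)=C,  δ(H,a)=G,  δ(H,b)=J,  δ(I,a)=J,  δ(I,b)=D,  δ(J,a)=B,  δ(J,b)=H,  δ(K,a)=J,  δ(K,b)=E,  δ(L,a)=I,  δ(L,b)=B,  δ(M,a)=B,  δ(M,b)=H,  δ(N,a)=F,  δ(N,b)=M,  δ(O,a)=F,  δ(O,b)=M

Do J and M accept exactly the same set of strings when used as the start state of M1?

Yes

Reachable states from the start: {A,B,C,D,E,F,G,H,J,K,M}. Unreachable: {I,L,N,O} — drop them.
P0 = {A,C,D,F,G,H,K} | {B,E,J,M}.
Split {A,C,D,F,G,H,K} by δ(·,a) → {A,F,G,H} and {C,D,K}.
On input a, block {A,F,G,H} splits into {A,G} and {F,H}.
Split {B,E,J,M} by δ(·,a) → {E,J,M} and {B}.
Split {E,J,M} by δ(·,a) → {J,M} and {E}.
Split {C,D,K} by δ(·,a) → {C,D} and {K}.
On input b, block {C,D} splits into {C} and {D}.
The partition is now stable with 8 blocks: {A,G} | {J,M} | {C} | {F,H} | {B} | {E} | {K} | {D}.
J and M lie in the same block of the stable partition, so they are equivalent — no string distinguishes them.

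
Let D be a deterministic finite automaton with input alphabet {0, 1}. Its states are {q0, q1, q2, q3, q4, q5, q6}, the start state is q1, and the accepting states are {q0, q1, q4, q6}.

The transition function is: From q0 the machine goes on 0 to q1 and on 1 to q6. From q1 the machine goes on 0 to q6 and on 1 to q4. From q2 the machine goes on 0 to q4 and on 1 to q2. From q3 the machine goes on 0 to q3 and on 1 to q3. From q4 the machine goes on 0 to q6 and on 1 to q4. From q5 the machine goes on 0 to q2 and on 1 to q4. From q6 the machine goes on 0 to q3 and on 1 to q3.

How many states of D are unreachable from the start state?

Starting at q1 and following transitions, the reachable set is {q1, q3, q4, q6}. That leaves q0, q2, q5 unreachable — 3 in total.

3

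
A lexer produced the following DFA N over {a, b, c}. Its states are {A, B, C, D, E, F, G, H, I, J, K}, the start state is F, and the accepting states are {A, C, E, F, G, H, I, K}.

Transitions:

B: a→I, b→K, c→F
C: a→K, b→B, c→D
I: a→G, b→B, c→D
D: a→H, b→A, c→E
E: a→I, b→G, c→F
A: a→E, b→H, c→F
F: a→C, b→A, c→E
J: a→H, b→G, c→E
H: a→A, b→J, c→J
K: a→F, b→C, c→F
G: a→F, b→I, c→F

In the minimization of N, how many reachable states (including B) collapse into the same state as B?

3

Initial partition by acceptance: {A,C,E,F,G,H,I,K} | {B,D,J}.
Refine {A,C,E,F,G,H,I,K} on symbol b: members go to different blocks, giving {A,E,F,G,K} and {C,H,I}.
Refine {A,E,F,G,K} on symbol a: members go to different blocks, giving {A,G,K} and {E,F}.
The partition is now stable with 4 blocks: {A,G,K} | {B,D,J} | {C,H,I} | {E,F}.
State B belongs to the block {B,D,J}, which has 3 states.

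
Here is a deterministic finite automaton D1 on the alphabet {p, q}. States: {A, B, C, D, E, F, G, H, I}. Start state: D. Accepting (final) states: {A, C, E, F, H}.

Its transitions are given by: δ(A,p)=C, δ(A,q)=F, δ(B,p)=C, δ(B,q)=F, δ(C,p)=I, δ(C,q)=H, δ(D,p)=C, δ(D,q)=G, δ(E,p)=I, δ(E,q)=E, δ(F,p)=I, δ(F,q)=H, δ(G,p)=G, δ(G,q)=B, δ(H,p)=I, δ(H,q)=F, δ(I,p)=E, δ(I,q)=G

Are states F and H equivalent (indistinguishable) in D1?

States {A} cannot be reached from the start state, so discard them.
P0 = {C,E,F,H} | {B,D,G,I}.
On input p, block {B,D,G,I} splits into {B,D,I} and {G}.
Split {B,D,I} by δ(·,q) → {D,I} and {B}.
The partition is now stable with 4 blocks: {C,E,F,H} | {D,I} | {G} | {B}.
F and H lie in the same block of the stable partition, so they are equivalent — no string distinguishes them.

Yes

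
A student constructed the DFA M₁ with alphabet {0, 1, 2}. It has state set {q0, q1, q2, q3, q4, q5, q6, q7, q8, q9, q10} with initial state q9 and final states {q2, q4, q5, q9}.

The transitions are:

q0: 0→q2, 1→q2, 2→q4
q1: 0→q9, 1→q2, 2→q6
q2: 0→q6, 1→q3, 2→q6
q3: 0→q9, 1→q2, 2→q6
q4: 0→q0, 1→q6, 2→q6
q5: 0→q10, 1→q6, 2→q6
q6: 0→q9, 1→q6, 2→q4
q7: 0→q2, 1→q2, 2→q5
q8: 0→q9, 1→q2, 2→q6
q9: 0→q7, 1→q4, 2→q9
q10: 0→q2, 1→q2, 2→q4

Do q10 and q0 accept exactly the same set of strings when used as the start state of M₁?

States {q1,q8} cannot be reached from the start state, so discard them.
P0 = {q2,q4,q5,q9} | {q0,q3,q6,q7,q10}.
On input 1, block {q2,q4,q5,q9} splits into {q2,q4,q5} and {q9}.
Split {q0,q3,q6,q7,q10} by δ(·,0) → {q0,q7,q10} and {q3,q6}.
On input 0, block {q2,q4,q5} splits into {q4,q5} and {q2}.
On input 1, block {q3,q6} splits into {q3} and {q6}.
No further refinement is possible. Final partition (6 blocks): {q4,q5} | {q0,q7,q10} | {q9} | {q3} | {q2} | {q6}.
q10 and q0 lie in the same block of the stable partition, so they are equivalent — no string distinguishes them.

Yes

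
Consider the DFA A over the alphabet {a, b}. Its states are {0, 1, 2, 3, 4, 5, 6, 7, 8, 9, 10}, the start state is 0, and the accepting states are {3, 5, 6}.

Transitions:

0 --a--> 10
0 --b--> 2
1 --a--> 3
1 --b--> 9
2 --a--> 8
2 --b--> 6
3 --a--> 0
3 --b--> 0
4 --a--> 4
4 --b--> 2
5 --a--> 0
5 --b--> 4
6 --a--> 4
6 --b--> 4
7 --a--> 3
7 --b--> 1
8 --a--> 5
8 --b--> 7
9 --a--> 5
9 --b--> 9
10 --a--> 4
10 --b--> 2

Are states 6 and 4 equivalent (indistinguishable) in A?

Start with accepting vs non-accepting: {3,5,6} | {0,1,2,4,7,8,9,10}.
Split {0,1,2,4,7,8,9,10} by δ(·,a) → {0,2,4,10} and {1,7,8,9}.
On input a, block {0,2,4,10} splits into {0,4,10} and {2}.
The partition is now stable with 4 blocks: {3,5,6} | {0,4,10} | {1,7,8,9} | {2}.
6 and 4 end up in different blocks, so they are distinguishable. For instance, the string 'ε' is accepted from only 6.

No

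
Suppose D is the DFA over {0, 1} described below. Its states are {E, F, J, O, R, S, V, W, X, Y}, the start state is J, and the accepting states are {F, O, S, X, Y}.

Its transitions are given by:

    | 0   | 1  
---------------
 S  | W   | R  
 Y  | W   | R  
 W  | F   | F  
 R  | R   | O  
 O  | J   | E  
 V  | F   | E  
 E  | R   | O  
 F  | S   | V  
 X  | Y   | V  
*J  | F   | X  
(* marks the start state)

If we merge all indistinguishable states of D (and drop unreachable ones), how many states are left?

5

All states are reachable from the start state.
Start with accepting vs non-accepting: {F,O,S,X,Y} | {E,J,R,V,W}.
Split {F,O,S,X,Y} by δ(·,0) → {O,S,Y} and {F,X}.
On input 0, block {E,J,R,V,W} splits into {J,V,W} and {E,R}.
Split {J,V,W} by δ(·,1) → {J,W} and {V}.
No further refinement is possible. Final partition (5 blocks): {O,S,Y} | {J,W} | {F,X} | {E,R} | {V}.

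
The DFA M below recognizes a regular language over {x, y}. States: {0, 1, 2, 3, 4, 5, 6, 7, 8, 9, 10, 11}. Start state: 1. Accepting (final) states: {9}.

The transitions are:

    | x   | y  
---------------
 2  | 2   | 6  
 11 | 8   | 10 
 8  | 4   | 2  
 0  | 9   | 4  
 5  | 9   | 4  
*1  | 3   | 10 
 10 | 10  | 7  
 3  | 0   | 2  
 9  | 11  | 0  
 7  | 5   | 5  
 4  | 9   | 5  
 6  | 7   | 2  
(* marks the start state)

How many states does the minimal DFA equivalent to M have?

8

Every state is reachable, so we keep all 12.
P0 = {9} | {0,1,2,3,4,5,6,7,8,10,11}.
Refine {0,1,2,3,4,5,6,7,8,10,11} on symbol x: members go to different blocks, giving {1,2,3,6,7,8,10,11} and {0,4,5}.
Split {1,2,3,6,7,8,10,11} by δ(·,x) → {1,2,6,10,11} and {3,7,8}.
Split {1,2,6,10,11} by δ(·,x) → {1,6,11} and {2,10}.
On input y, block {3,7,8} splits into {3,8} and {7}.
Refine {1,6,11} on symbol x: members go to different blocks, giving {1,11} and {6}.
Refine {2,10} on symbol y: members go to different blocks, giving {2} and {10}.
Stable partition: {9} | {1,11} | {0,4,5} | {3,8} | {2} | {7} | {6} | {10} — 8 equivalence classes.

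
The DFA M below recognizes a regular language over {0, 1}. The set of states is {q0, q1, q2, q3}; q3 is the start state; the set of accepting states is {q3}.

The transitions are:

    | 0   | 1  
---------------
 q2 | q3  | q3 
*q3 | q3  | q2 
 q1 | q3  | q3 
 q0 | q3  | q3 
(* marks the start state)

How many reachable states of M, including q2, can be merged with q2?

First remove the unreachable states {q0,q1}; 2 states remain.
Start with accepting vs non-accepting: {q3} | {q2}.
The partition is now stable with 2 blocks: {q3} | {q2}.
The equivalence class containing q2 is {q2}, of size 1.

1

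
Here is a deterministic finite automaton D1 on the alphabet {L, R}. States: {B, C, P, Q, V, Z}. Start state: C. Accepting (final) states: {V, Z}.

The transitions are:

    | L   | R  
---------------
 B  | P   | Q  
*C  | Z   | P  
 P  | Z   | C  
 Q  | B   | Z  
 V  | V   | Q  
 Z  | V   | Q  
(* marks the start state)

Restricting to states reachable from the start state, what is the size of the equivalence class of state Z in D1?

2

Every state is reachable, so we keep all 6.
P0 = {V,Z} | {B,C,P,Q}.
On input L, block {B,C,P,Q} splits into {B,Q} and {C,P}.
Refine {B,Q} on symbol L: members go to different blocks, giving {Q} and {B}.
No further refinement is possible. Final partition (4 blocks): {V,Z} | {Q} | {C,P} | {B}.
The equivalence class containing Z is {V,Z}, of size 2.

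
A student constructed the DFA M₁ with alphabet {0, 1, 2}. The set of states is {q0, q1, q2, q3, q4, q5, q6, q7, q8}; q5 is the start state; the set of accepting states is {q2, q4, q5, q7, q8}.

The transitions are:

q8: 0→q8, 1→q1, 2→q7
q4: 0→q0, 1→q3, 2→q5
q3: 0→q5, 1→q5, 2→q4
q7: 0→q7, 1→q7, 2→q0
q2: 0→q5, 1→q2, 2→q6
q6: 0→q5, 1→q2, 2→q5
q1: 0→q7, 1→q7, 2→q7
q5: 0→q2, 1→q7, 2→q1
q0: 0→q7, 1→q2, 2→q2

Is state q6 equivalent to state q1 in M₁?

Yes

First remove the unreachable states {q3,q4,q8}; 6 states remain.
Initial partition by acceptance: {q2,q5,q7} | {q0,q1,q6}.
The partition is now stable with 2 blocks: {q2,q5,q7} | {q0,q1,q6}.
q6 and q1 lie in the same block of the stable partition, so they are equivalent — no string distinguishes them.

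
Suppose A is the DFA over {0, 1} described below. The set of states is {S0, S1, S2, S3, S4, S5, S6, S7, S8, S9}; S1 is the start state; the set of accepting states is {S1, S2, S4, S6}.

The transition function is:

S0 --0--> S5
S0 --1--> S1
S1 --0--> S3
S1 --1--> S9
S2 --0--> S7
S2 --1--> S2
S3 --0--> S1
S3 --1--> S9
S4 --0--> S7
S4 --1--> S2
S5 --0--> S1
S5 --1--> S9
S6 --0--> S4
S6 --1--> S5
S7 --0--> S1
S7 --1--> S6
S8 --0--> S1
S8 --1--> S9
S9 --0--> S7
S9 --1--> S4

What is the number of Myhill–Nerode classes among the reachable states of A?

6

States {S0,S8} cannot be reached from the start state, so discard them.
Initial partition by acceptance: {S1,S2,S4,S6} | {S3,S5,S7,S9}.
Split {S1,S2,S4,S6} by δ(·,0) → {S1,S2,S4} and {S6}.
Refine {S1,S2,S4} on symbol 1: members go to different blocks, giving {S2,S4} and {S1}.
Refine {S3,S5,S7,S9} on symbol 0: members go to different blocks, giving {S3,S5,S7} and {S9}.
Split {S3,S5,S7} by δ(·,1) → {S3,S5} and {S7}.
The partition is now stable with 6 blocks: {S2,S4} | {S3,S5} | {S6} | {S1} | {S9} | {S7}.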